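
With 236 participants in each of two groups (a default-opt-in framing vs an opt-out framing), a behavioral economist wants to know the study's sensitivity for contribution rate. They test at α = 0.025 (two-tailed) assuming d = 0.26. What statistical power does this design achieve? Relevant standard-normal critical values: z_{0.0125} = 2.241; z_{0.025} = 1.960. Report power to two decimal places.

For two equal groups, power = Φ(d·√(n/2) − z_{α/2}).
d·√(n/2) = 0.26 × √(236/2) = 0.26 × 10.863 = 2.824.
z_β = 2.824 − 2.241 = 0.583.
Power = Φ(0.583) = 0.720.

power ≈ 0.72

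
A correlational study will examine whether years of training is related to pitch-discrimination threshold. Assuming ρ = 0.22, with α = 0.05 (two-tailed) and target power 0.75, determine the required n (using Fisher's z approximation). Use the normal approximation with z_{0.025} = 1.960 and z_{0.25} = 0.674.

Fisher's z: C = ½·ln((1+r)/(1−r)) = ½·ln(1.5641) = 0.2237.
n = ((z_{α/2} + z_β)/C)² + 3.
(1.960 + 0.674) / 0.2237 = 2.634 / 0.2237 = 11.775.
n = 11.775² + 3 = 138.64 + 3 = 141.6.
Round up.

n = 142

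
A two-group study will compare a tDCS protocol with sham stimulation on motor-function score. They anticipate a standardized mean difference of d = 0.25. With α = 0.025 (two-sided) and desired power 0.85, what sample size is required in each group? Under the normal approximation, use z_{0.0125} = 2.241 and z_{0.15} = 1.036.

For two independent groups with equal n: n = 2·((z_{α/2} + z_β) / d)².
z_{α/2} + z_β = 2.241 + 1.036 = 3.277.
n = 2 × (3.277 / 0.25)² = 2 × 13.108² = 2 × 171.82 = 343.6.
Round up to the next whole participant.

n = 344 per group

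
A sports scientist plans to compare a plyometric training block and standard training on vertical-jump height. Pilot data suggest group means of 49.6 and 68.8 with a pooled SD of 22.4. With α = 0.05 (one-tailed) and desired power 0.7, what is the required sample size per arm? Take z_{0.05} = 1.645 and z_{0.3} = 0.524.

n = 13 per group

Cohen's d = |M₁ − M₂| / SD_pooled = |49.6 − 68.8| / 22.4 = 19.2 / 22.4 = 0.857.
For two independent groups with equal n: n = 2·((z_{α} + z_β) / d)².
z_{α} + z_β = 1.645 + 0.524 = 2.169.
n = 2 × (2.169 / 0.857)² = 2 × 2.531² = 2 × 6.41 = 12.8.
Round up to the next whole participant.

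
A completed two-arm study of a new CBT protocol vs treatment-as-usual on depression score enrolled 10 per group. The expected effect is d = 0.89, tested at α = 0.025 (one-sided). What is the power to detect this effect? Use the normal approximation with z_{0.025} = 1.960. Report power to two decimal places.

For two equal groups, power = Φ(d·√(n/2) − z_{α}).
d·√(n/2) = 0.89 × √(10/2) = 0.89 × 2.236 = 1.990.
z_β = 1.990 − 1.960 = 0.030.
Power = Φ(0.030) = 0.512.

power ≈ 0.51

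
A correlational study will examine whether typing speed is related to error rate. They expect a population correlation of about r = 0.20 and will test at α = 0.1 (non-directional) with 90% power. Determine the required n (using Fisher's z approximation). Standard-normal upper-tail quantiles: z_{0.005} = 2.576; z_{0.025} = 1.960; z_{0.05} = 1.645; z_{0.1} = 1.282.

Fisher's z: C = ½·ln((1+r)/(1−r)) = ½·ln(1.5000) = 0.2027.
n = ((z_{α/2} + z_β)/C)² + 3.
(1.645 + 1.282) / 0.2027 = 2.927 / 0.2027 = 14.440.
n = 14.440² + 3 = 208.52 + 3 = 211.5.
Round up.

n = 212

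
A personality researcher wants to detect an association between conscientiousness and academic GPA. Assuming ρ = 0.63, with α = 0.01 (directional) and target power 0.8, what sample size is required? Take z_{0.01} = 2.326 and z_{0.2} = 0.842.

n = 22

Fisher's z: C = ½·ln((1+r)/(1−r)) = ½·ln(4.4054) = 0.7414.
n = ((z_{α} + z_β)/C)² + 3.
(2.326 + 0.842) / 0.7414 = 3.168 / 0.7414 = 4.273.
n = 4.273² + 3 = 18.26 + 3 = 21.3.
Round up.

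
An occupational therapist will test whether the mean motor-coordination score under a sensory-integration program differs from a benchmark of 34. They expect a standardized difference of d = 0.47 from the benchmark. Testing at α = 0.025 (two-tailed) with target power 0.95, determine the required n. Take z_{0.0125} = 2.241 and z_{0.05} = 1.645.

For a one-sample test: n = ((z_{α/2} + z_β) / d)².
z_{α/2} + z_β = 2.241 + 1.645 = 3.886.
n = (3.886 / 0.47)² = 8.268² = 68.36.
Round up.

n = 69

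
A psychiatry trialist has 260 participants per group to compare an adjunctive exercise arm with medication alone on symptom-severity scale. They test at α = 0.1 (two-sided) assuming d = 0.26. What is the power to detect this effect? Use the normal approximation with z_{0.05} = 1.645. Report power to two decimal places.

power ≈ 0.91

For two equal groups, power = Φ(d·√(n/2) − z_{α/2}).
d·√(n/2) = 0.26 × √(260/2) = 0.26 × 11.402 = 2.964.
z_β = 2.964 − 1.645 = 1.319.
Power = Φ(1.319) = 0.906.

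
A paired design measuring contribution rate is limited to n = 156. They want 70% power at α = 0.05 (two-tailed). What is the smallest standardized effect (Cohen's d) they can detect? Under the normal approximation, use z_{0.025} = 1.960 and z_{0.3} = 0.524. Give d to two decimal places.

For a single sample (or paired design) of n = 156: d_min = (z_{α/2} + z_β)/√n.
z-sum = 1.960 + 0.524 = 2.484.
d_min = 2.484 / √156 = 2.484 / 12.490 = 0.199.

d_min ≈ 0.20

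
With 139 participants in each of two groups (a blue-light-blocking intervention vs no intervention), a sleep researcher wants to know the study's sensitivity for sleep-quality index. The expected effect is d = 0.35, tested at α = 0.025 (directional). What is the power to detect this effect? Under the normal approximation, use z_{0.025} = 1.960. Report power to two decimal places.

For two equal groups, power = Φ(d·√(n/2) − z_{α}).
d·√(n/2) = 0.35 × √(139/2) = 0.35 × 8.337 = 2.918.
z_β = 2.918 − 1.960 = 0.958.
Power = Φ(0.958) = 0.831.

power ≈ 0.83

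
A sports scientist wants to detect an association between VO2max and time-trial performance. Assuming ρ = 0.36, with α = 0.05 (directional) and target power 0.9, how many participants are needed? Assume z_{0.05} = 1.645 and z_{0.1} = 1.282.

Fisher's z: C = ½·ln((1+r)/(1−r)) = ½·ln(2.1250) = 0.3769.
n = ((z_{α} + z_β)/C)² + 3.
(1.645 + 1.282) / 0.3769 = 2.927 / 0.3769 = 7.766.
n = 7.766² + 3 = 60.31 + 3 = 63.3.
Round up.

n = 64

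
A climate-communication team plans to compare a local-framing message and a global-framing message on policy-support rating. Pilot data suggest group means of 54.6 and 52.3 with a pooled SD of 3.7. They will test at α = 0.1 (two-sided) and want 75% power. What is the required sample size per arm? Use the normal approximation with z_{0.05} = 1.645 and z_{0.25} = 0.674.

Cohen's d = |M₁ − M₂| / SD_pooled = |54.6 − 52.3| / 3.7 = 2.3 / 3.7 = 0.622.
For two independent groups with equal n: n = 2·((z_{α/2} + z_β) / d)².
z_{α/2} + z_β = 1.645 + 0.674 = 2.319.
n = 2 × (2.319 / 0.622)² = 2 × 3.728² = 2 × 13.90 = 27.8.
Round up to the next whole participant.

n = 28 per group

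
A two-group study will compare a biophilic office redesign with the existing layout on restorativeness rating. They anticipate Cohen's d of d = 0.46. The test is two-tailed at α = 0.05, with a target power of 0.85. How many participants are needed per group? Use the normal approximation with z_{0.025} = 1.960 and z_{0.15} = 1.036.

n = 85 per group

For two independent groups with equal n: n = 2·((z_{α/2} + z_β) / d)².
z_{α/2} + z_β = 1.960 + 1.036 = 2.996.
n = 2 × (2.996 / 0.46)² = 2 × 6.513² = 2 × 42.42 = 84.8.
Round up to the next whole participant.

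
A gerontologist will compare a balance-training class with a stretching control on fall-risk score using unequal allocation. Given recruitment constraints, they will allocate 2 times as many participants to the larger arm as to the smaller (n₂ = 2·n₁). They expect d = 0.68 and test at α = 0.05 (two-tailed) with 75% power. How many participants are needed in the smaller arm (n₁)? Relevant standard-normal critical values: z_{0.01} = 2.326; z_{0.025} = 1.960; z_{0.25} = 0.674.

n₁ = 23

With allocation ratio k = n₂/n₁ = 2, Var(x̄₁−x̄₂) = σ²(1/n₁ + 1/(k·n₁)) = σ²·(k+1)/(k·n₁).
So n₁ = (1 + 1/k)·((z_{α/2} + z_β)/d)² = 1.500 × (2.634/0.68)².
n₁ = 1.500 × 15.00 = 22.5.
Round up: n₁ = 23, giving n₂ = 2 × 23 = 46.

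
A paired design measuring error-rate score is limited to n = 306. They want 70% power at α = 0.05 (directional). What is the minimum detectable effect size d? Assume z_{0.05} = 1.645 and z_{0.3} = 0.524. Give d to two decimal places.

d_min ≈ 0.12

For a single sample (or paired design) of n = 306: d_min = (z_{α} + z_β)/√n.
z-sum = 1.645 + 0.524 = 2.169.
d_min = 2.169 / √306 = 2.169 / 17.493 = 0.124.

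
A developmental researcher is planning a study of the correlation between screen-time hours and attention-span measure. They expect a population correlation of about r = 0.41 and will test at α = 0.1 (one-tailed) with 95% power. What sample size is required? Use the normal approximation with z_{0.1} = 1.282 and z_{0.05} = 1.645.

n = 49

Fisher's z: C = ½·ln((1+r)/(1−r)) = ½·ln(2.3898) = 0.4356.
n = ((z_{α} + z_β)/C)² + 3.
(1.282 + 1.645) / 0.4356 = 2.927 / 0.4356 = 6.719.
n = 6.719² + 3 = 45.15 + 3 = 48.2.
Round up.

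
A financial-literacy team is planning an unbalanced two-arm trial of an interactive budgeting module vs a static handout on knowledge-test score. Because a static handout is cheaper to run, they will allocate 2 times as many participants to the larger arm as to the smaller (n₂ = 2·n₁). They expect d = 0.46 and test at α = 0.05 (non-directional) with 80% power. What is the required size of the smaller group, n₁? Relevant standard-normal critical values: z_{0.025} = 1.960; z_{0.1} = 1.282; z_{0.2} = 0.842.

With allocation ratio k = n₂/n₁ = 2, Var(x̄₁−x̄₂) = σ²(1/n₁ + 1/(k·n₁)) = σ²·(k+1)/(k·n₁).
So n₁ = (1 + 1/k)·((z_{α/2} + z_β)/d)² = 1.500 × (2.802/0.46)².
n₁ = 1.500 × 37.10 = 55.7.
Round up: n₁ = 56, giving n₂ = 2 × 56 = 112.

n₁ = 56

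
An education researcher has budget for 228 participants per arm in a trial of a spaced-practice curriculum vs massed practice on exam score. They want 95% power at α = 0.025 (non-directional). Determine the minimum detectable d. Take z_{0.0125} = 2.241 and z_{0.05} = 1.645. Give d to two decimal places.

For two independent groups of n = 228 each: d_min = (z_{α/2} + z_β)·√(2/n).
z-sum = 2.241 + 1.645 = 3.886.
d_min = 3.886 × √(2/228) = 3.886 × 0.0937 = 0.364.

d_min ≈ 0.36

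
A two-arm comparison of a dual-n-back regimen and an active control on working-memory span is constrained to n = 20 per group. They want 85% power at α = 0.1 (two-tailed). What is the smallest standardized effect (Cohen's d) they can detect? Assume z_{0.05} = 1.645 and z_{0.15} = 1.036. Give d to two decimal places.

For two independent groups of n = 20 each: d_min = (z_{α/2} + z_β)·√(2/n).
z-sum = 1.645 + 1.036 = 2.681.
d_min = 2.681 × √(2/20) = 2.681 × 0.3162 = 0.848.

d_min ≈ 0.85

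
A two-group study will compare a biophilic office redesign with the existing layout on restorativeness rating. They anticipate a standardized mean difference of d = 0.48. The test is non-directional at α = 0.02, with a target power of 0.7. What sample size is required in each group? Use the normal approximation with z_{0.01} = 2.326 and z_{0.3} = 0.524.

n = 71 per group

For two independent groups with equal n: n = 2·((z_{α/2} + z_β) / d)².
z_{α/2} + z_β = 2.326 + 0.524 = 2.850.
n = 2 × (2.850 / 0.48)² = 2 × 5.938² = 2 × 35.25 = 70.5.
Round up to the next whole participant.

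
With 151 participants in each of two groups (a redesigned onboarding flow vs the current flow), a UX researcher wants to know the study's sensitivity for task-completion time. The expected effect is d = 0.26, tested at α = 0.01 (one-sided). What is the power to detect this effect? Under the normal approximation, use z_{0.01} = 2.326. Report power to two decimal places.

power ≈ 0.47

For two equal groups, power = Φ(d·√(n/2) − z_{α}).
d·√(n/2) = 0.26 × √(151/2) = 0.26 × 8.689 = 2.259.
z_β = 2.259 − 2.326 = -0.067.
Power = Φ(-0.067) = 0.473.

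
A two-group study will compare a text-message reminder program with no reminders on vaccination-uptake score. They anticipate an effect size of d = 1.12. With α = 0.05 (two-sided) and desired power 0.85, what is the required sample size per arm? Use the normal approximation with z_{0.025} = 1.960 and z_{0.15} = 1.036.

n = 15 per group

For two independent groups with equal n: n = 2·((z_{α/2} + z_β) / d)².
z_{α/2} + z_β = 1.960 + 1.036 = 2.996.
n = 2 × (2.996 / 1.12)² = 2 × 2.675² = 2 × 7.16 = 14.3.
Round up to the next whole participant.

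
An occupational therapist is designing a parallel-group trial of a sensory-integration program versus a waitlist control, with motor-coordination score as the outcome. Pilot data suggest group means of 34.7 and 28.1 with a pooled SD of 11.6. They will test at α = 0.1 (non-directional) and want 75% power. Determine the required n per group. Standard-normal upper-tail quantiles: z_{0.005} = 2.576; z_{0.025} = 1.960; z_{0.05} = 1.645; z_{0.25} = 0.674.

n = 34 per group

Cohen's d = |M₁ − M₂| / SD_pooled = |34.7 − 28.1| / 11.6 = 6.6 / 11.6 = 0.569.
For two independent groups with equal n: n = 2·((z_{α/2} + z_β) / d)².
z_{α/2} + z_β = 1.645 + 0.674 = 2.319.
n = 2 × (2.319 / 0.569)² = 2 × 4.076² = 2 × 16.61 = 33.2.
Round up to the next whole participant.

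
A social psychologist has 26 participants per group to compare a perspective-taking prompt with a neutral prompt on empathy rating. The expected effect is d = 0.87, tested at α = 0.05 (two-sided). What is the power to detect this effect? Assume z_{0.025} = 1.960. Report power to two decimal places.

For two equal groups, power = Φ(d·√(n/2) − z_{α/2}).
d·√(n/2) = 0.87 × √(26/2) = 0.87 × 3.606 = 3.137.
z_β = 3.137 − 1.960 = 1.177.
Power = Φ(1.177) = 0.880.

power ≈ 0.88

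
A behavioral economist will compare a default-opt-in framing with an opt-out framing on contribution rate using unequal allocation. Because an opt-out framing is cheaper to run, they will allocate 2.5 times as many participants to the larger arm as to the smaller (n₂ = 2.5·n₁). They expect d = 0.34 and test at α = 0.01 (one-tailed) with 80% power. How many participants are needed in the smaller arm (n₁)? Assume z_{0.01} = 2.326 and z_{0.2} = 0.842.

n₁ = 122

With allocation ratio k = n₂/n₁ = 2.5, Var(x̄₁−x̄₂) = σ²(1/n₁ + 1/(k·n₁)) = σ²·(k+1)/(k·n₁).
So n₁ = (1 + 1/k)·((z_{α} + z_β)/d)² = 1.400 × (3.168/0.34)².
n₁ = 1.400 × 86.82 = 121.5.
Round up: n₁ = 122, giving n₂ = 2.5 × 122 = 305.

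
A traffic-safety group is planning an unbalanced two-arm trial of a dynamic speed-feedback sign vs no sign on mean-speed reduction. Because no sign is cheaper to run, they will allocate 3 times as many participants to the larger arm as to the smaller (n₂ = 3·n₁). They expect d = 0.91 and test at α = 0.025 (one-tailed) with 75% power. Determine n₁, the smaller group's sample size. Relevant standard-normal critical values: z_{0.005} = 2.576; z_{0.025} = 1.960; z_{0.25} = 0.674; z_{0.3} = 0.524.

With allocation ratio k = n₂/n₁ = 3, Var(x̄₁−x̄₂) = σ²(1/n₁ + 1/(k·n₁)) = σ²·(k+1)/(k·n₁).
So n₁ = (1 + 1/k)·((z_{α} + z_β)/d)² = 1.333 × (2.634/0.91)².
n₁ = 1.333 × 8.38 = 11.2.
Round up: n₁ = 12, giving n₂ = 3 × 12 = 36.

n₁ = 12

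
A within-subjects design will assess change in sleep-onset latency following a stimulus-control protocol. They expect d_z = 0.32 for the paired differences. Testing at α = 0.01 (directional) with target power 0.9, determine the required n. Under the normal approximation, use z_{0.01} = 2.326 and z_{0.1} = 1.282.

n = 128 pairs

For a paired (one-sample on differences) test: n = ((z_{α} + z_β) / d)².
z_{α} + z_β = 2.326 + 1.282 = 3.608.
n = (3.608 / 0.32)² = 11.275² = 127.13.
Round up.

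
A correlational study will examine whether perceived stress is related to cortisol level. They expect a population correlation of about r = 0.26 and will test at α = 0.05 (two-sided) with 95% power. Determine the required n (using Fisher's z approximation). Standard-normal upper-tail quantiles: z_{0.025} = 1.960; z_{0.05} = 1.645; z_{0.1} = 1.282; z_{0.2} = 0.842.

n = 187

Fisher's z: C = ½·ln((1+r)/(1−r)) = ½·ln(1.7027) = 0.2661.
n = ((z_{α/2} + z_β)/C)² + 3.
(1.960 + 1.645) / 0.2661 = 3.605 / 0.2661 = 13.548.
n = 13.548² + 3 = 183.54 + 3 = 186.5.
Round up.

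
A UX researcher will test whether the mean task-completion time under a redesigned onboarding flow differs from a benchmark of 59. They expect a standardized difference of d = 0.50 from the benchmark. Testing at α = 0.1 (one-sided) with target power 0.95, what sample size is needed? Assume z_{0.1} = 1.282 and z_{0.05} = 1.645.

n = 35

For a one-sample test: n = ((z_{α} + z_β) / d)².
z_{α} + z_β = 1.282 + 1.645 = 2.927.
n = (2.927 / 0.50)² = 5.854² = 34.27.
Round up.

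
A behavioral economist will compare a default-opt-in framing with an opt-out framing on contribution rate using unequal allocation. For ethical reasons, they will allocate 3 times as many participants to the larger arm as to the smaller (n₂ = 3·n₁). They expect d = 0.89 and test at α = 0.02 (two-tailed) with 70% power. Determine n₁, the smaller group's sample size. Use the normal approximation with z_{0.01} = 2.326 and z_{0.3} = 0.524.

With allocation ratio k = n₂/n₁ = 3, Var(x̄₁−x̄₂) = σ²(1/n₁ + 1/(k·n₁)) = σ²·(k+1)/(k·n₁).
So n₁ = (1 + 1/k)·((z_{α/2} + z_β)/d)² = 1.333 × (2.850/0.89)².
n₁ = 1.333 × 10.25 = 13.7.
Round up: n₁ = 14, giving n₂ = 3 × 14 = 42.

n₁ = 14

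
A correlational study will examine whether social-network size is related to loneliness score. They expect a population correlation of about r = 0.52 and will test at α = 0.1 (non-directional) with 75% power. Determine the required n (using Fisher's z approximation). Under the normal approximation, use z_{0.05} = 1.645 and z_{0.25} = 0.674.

n = 20

Fisher's z: C = ½·ln((1+r)/(1−r)) = ½·ln(3.1667) = 0.5763.
n = ((z_{α/2} + z_β)/C)² + 3.
(1.645 + 0.674) / 0.5763 = 2.319 / 0.5763 = 4.024.
n = 4.024² + 3 = 16.19 + 3 = 19.2.
Round up.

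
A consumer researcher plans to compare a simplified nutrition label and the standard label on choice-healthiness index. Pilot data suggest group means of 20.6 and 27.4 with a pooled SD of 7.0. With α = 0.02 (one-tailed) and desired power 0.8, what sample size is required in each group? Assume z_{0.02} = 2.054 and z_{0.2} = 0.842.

n = 18 per group

Cohen's d = |M₁ − M₂| / SD_pooled = |20.6 − 27.4| / 7.0 = 6.8 / 7.0 = 0.971.
For two independent groups with equal n: n = 2·((z_{α} + z_β) / d)².
z_{α} + z_β = 2.054 + 0.842 = 2.896.
n = 2 × (2.896 / 0.971)² = 2 × 2.982² = 2 × 8.90 = 17.8.
Round up to the next whole participant.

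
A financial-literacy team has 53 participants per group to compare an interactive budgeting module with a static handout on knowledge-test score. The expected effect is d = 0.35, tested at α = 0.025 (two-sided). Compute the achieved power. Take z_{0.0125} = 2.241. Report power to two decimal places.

power ≈ 0.33

For two equal groups, power = Φ(d·√(n/2) − z_{α/2}).
d·√(n/2) = 0.35 × √(53/2) = 0.35 × 5.148 = 1.802.
z_β = 1.802 − 2.241 = -0.439.
Power = Φ(-0.439) = 0.330.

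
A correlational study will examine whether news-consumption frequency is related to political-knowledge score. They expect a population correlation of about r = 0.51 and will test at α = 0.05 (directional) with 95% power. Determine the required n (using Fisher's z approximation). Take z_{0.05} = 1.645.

Fisher's z: C = ½·ln((1+r)/(1−r)) = ½·ln(3.0816) = 0.5627.
n = ((z_{α} + z_β)/C)² + 3.
(1.645 + 1.645) / 0.5627 = 3.290 / 0.5627 = 5.847.
n = 5.847² + 3 = 34.19 + 3 = 37.2.
Round up.

n = 38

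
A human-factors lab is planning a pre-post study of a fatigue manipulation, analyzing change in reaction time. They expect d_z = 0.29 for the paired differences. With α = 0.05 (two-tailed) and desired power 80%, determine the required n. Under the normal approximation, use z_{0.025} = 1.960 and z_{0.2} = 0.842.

n = 94 pairs

For a paired (one-sample on differences) test: n = ((z_{α/2} + z_β) / d)².
z_{α/2} + z_β = 1.960 + 0.842 = 2.802.
n = (2.802 / 0.29)² = 9.662² = 93.36.
Round up.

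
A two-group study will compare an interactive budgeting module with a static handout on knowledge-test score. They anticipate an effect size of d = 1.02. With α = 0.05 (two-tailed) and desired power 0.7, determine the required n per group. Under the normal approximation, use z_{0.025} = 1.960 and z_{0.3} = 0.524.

For two independent groups with equal n: n = 2·((z_{α/2} + z_β) / d)².
z_{α/2} + z_β = 1.960 + 0.524 = 2.484.
n = 2 × (2.484 / 1.02)² = 2 × 2.435² = 2 × 5.93 = 11.9.
Round up to the next whole participant.

n = 12 per group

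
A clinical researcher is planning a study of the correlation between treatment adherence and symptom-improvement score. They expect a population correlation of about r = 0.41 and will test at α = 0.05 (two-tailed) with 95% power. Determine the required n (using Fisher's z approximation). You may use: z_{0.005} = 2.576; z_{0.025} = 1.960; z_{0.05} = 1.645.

Fisher's z: C = ½·ln((1+r)/(1−r)) = ½·ln(2.3898) = 0.4356.
n = ((z_{α/2} + z_β)/C)² + 3.
(1.960 + 1.645) / 0.4356 = 3.605 / 0.4356 = 8.276.
n = 8.276² + 3 = 68.49 + 3 = 71.5.
Round up.

n = 72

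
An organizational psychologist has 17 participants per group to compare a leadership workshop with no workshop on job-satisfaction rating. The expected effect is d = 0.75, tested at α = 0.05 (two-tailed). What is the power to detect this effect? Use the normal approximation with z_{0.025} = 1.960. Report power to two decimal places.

For two equal groups, power = Φ(d·√(n/2) − z_{α/2}).
d·√(n/2) = 0.75 × √(17/2) = 0.75 × 2.915 = 2.187.
z_β = 2.187 − 1.960 = 0.227.
Power = Φ(0.227) = 0.590.

power ≈ 0.59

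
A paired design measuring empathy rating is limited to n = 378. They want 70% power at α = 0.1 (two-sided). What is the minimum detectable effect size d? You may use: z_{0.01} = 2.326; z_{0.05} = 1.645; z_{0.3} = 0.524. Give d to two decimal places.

d_min ≈ 0.11

For a single sample (or paired design) of n = 378: d_min = (z_{α/2} + z_β)/√n.
z-sum = 1.645 + 0.524 = 2.169.
d_min = 2.169 / √378 = 2.169 / 19.442 = 0.112.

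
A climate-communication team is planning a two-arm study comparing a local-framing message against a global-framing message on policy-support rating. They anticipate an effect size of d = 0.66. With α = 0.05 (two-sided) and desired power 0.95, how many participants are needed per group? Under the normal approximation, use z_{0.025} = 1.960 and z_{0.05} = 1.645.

For two independent groups with equal n: n = 2·((z_{α/2} + z_β) / d)².
z_{α/2} + z_β = 1.960 + 1.645 = 3.605.
n = 2 × (3.605 / 0.66)² = 2 × 5.462² = 2 × 29.83 = 59.7.
Round up to the next whole participant.

n = 60 per group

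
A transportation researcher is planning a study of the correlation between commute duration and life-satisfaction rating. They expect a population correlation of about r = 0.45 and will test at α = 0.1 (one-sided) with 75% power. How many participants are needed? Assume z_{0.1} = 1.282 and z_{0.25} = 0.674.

n = 20

Fisher's z: C = ½·ln((1+r)/(1−r)) = ½·ln(2.6364) = 0.4847.
n = ((z_{α} + z_β)/C)² + 3.
(1.282 + 0.674) / 0.4847 = 1.956 / 0.4847 = 4.035.
n = 4.035² + 3 = 16.29 + 3 = 19.3.
Round up.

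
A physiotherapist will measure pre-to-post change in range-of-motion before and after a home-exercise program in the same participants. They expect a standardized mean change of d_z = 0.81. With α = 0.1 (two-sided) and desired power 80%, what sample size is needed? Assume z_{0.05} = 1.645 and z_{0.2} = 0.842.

n = 10 pairs

For a paired (one-sample on differences) test: n = ((z_{α/2} + z_β) / d)².
z_{α/2} + z_β = 1.645 + 0.842 = 2.487.
n = (2.487 / 0.81)² = 3.070² = 9.43.
Round up.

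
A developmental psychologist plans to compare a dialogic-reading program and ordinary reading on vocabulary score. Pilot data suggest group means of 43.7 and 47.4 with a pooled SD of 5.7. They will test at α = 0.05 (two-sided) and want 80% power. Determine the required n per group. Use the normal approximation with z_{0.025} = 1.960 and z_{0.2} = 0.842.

Cohen's d = |M₁ − M₂| / SD_pooled = |43.7 − 47.4| / 5.7 = 3.7 / 5.7 = 0.649.
For two independent groups with equal n: n = 2·((z_{α/2} + z_β) / d)².
z_{α/2} + z_β = 1.960 + 0.842 = 2.802.
n = 2 × (2.802 / 0.649)² = 2 × 4.317² = 2 × 18.64 = 37.3.
Round up to the next whole participant.

n = 38 per group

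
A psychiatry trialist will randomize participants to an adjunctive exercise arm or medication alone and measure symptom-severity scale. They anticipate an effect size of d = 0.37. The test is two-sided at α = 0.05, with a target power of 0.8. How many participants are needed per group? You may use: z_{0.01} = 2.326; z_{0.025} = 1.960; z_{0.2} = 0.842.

n = 115 per group

For two independent groups with equal n: n = 2·((z_{α/2} + z_β) / d)².
z_{α/2} + z_β = 1.960 + 0.842 = 2.802.
n = 2 × (2.802 / 0.37)² = 2 × 7.573² = 2 × 57.35 = 114.7.
Round up to the next whole participant.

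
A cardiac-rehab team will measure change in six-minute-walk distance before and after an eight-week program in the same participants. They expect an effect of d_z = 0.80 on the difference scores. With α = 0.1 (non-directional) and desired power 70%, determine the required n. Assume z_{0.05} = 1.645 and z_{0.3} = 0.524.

n = 8 pairs

For a paired (one-sample on differences) test: n = ((z_{α/2} + z_β) / d)².
z_{α/2} + z_β = 1.645 + 0.524 = 2.169.
n = (2.169 / 0.80)² = 2.711² = 7.35.
Round up.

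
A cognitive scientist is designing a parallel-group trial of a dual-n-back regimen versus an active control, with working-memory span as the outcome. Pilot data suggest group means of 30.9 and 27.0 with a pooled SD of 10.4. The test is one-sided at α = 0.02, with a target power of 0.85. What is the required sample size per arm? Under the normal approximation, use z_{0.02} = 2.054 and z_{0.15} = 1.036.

Cohen's d = |M₁ − M₂| / SD_pooled = |30.9 − 27.0| / 10.4 = 3.9 / 10.4 = 0.375.
For two independent groups with equal n: n = 2·((z_{α} + z_β) / d)².
z_{α} + z_β = 2.054 + 1.036 = 3.090.
n = 2 × (3.090 / 0.375)² = 2 × 8.240² = 2 × 67.90 = 135.8.
Round up to the next whole participant.

n = 136 per group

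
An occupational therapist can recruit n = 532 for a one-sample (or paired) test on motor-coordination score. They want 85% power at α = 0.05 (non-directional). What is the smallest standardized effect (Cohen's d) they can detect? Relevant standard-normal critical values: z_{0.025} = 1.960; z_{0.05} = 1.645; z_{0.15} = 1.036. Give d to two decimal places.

For a single sample (or paired design) of n = 532: d_min = (z_{α/2} + z_β)/√n.
z-sum = 1.960 + 1.036 = 2.996.
d_min = 2.996 / √532 = 2.996 / 23.065 = 0.130.

d_min ≈ 0.13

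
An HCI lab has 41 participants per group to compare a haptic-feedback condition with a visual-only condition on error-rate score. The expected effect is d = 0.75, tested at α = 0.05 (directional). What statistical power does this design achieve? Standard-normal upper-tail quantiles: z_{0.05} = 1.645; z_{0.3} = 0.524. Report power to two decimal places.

For two equal groups, power = Φ(d·√(n/2) − z_{α}).
d·√(n/2) = 0.75 × √(41/2) = 0.75 × 4.528 = 3.396.
z_β = 3.396 − 1.645 = 1.751.
Power = Φ(1.751) = 0.960.

power ≈ 0.96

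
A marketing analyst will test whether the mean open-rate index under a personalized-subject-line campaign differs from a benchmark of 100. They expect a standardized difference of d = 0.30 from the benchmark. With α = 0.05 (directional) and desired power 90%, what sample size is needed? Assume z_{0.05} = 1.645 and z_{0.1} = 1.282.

For a one-sample test: n = ((z_{α} + z_β) / d)².
z_{α} + z_β = 1.645 + 1.282 = 2.927.
n = (2.927 / 0.30)² = 9.757² = 95.19.
Round up.

n = 96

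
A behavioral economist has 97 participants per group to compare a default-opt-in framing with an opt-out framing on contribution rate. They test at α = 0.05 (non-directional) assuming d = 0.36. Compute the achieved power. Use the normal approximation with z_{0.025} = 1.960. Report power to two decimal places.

power ≈ 0.71

For two equal groups, power = Φ(d·√(n/2) − z_{α/2}).
d·√(n/2) = 0.36 × √(97/2) = 0.36 × 6.964 = 2.507.
z_β = 2.507 − 1.960 = 0.547.
Power = Φ(0.547) = 0.708.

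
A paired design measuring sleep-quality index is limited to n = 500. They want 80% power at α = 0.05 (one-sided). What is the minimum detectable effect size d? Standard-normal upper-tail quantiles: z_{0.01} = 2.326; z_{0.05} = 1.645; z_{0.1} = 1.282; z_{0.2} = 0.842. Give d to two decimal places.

For a single sample (or paired design) of n = 500: d_min = (z_{α} + z_β)/√n.
z-sum = 1.645 + 0.842 = 2.487.
d_min = 2.487 / √500 = 2.487 / 22.361 = 0.111.

d_min ≈ 0.11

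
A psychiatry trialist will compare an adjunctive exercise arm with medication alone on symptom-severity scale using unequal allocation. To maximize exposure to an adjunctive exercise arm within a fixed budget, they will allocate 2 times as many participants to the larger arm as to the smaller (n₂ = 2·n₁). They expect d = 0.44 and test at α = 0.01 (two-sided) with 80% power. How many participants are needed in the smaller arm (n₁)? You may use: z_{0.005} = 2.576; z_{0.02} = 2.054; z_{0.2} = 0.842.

With allocation ratio k = n₂/n₁ = 2, Var(x̄₁−x̄₂) = σ²(1/n₁ + 1/(k·n₁)) = σ²·(k+1)/(k·n₁).
So n₁ = (1 + 1/k)·((z_{α/2} + z_β)/d)² = 1.500 × (3.418/0.44)².
n₁ = 1.500 × 60.34 = 90.5.
Round up: n₁ = 91, giving n₂ = 2 × 91 = 182.

n₁ = 91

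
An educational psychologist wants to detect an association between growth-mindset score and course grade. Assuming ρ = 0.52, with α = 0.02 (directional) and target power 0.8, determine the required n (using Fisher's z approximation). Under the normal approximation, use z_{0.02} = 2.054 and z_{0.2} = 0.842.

n = 29

Fisher's z: C = ½·ln((1+r)/(1−r)) = ½·ln(3.1667) = 0.5763.
n = ((z_{α} + z_β)/C)² + 3.
(2.054 + 0.842) / 0.5763 = 2.896 / 0.5763 = 5.025.
n = 5.025² + 3 = 25.25 + 3 = 28.3.
Round up.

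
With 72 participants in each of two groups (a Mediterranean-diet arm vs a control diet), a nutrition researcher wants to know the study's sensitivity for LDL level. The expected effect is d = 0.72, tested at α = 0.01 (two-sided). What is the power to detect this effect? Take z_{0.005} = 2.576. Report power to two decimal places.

For two equal groups, power = Φ(d·√(n/2) − z_{α/2}).
d·√(n/2) = 0.72 × √(72/2) = 0.72 × 6.000 = 4.320.
z_β = 4.320 − 2.576 = 1.744.
Power = Φ(1.744) = 0.959.

power ≈ 0.96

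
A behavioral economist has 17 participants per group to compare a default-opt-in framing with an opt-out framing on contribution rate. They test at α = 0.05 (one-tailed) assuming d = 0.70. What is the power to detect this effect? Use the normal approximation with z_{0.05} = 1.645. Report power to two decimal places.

For two equal groups, power = Φ(d·√(n/2) − z_{α}).
d·√(n/2) = 0.70 × √(17/2) = 0.70 × 2.915 = 2.041.
z_β = 2.041 − 1.645 = 0.396.
Power = Φ(0.396) = 0.654.

power ≈ 0.65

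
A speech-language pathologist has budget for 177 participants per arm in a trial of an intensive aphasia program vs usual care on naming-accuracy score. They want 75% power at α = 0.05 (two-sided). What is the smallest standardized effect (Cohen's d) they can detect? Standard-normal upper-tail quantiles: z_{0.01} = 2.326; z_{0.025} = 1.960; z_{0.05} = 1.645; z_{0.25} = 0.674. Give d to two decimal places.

d_min ≈ 0.28

For two independent groups of n = 177 each: d_min = (z_{α/2} + z_β)·√(2/n).
z-sum = 1.960 + 0.674 = 2.634.
d_min = 2.634 × √(2/177) = 2.634 × 0.1063 = 0.280.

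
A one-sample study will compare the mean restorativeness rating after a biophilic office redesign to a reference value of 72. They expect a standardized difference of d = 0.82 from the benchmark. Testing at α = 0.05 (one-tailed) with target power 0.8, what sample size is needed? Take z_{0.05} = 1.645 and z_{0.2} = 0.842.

For a one-sample test: n = ((z_{α} + z_β) / d)².
z_{α} + z_β = 1.645 + 0.842 = 2.487.
n = (2.487 / 0.82)² = 3.033² = 9.20.
Round up.

n = 10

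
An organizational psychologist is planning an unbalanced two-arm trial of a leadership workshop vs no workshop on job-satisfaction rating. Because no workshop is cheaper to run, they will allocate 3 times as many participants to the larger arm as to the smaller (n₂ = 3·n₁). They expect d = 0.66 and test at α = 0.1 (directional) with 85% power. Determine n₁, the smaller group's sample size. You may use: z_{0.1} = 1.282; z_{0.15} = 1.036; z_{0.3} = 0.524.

With allocation ratio k = n₂/n₁ = 3, Var(x̄₁−x̄₂) = σ²(1/n₁ + 1/(k·n₁)) = σ²·(k+1)/(k·n₁).
So n₁ = (1 + 1/k)·((z_{α} + z_β)/d)² = 1.333 × (2.318/0.66)².
n₁ = 1.333 × 12.33 = 16.4.
Round up: n₁ = 17, giving n₂ = 3 × 17 = 51.

n₁ = 17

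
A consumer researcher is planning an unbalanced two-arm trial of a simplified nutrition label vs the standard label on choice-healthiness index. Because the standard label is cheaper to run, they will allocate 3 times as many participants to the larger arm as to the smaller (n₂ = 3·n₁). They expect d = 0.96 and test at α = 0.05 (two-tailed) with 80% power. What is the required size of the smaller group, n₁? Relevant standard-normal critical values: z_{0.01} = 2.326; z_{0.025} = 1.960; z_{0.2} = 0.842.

With allocation ratio k = n₂/n₁ = 3, Var(x̄₁−x̄₂) = σ²(1/n₁ + 1/(k·n₁)) = σ²·(k+1)/(k·n₁).
So n₁ = (1 + 1/k)·((z_{α/2} + z_β)/d)² = 1.333 × (2.802/0.96)².
n₁ = 1.333 × 8.52 = 11.4.
Round up: n₁ = 12, giving n₂ = 3 × 12 = 36.

n₁ = 12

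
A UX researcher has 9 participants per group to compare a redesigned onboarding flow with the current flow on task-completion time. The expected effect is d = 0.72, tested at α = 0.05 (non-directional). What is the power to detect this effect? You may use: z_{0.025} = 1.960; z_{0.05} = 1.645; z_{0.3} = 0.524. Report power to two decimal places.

power ≈ 0.33

For two equal groups, power = Φ(d·√(n/2) − z_{α/2}).
d·√(n/2) = 0.72 × √(9/2) = 0.72 × 2.121 = 1.527.
z_β = 1.527 − 1.960 = -0.433.
Power = Φ(-0.433) = 0.333.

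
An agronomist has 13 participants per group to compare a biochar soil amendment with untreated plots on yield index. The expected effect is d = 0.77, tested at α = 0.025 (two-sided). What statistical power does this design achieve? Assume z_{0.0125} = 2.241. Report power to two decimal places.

power ≈ 0.39

For two equal groups, power = Φ(d·√(n/2) − z_{α/2}).
d·√(n/2) = 0.77 × √(13/2) = 0.77 × 2.550 = 1.963.
z_β = 1.963 − 2.241 = -0.278.
Power = Φ(-0.278) = 0.391.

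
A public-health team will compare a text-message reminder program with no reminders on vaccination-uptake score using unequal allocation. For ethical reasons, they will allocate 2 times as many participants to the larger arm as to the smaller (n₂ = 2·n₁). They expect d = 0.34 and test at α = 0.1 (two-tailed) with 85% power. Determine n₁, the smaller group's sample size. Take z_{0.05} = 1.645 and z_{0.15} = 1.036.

With allocation ratio k = n₂/n₁ = 2, Var(x̄₁−x̄₂) = σ²(1/n₁ + 1/(k·n₁)) = σ²·(k+1)/(k·n₁).
So n₁ = (1 + 1/k)·((z_{α/2} + z_β)/d)² = 1.500 × (2.681/0.34)².
n₁ = 1.500 × 62.18 = 93.3.
Round up: n₁ = 94, giving n₂ = 2 × 94 = 188.

n₁ = 94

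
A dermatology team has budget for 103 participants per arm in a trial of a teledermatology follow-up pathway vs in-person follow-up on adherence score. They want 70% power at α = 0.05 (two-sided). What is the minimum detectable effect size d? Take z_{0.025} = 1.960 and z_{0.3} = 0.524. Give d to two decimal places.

d_min ≈ 0.35

For two independent groups of n = 103 each: d_min = (z_{α/2} + z_β)·√(2/n).
z-sum = 1.960 + 0.524 = 2.484.
d_min = 2.484 × √(2/103) = 2.484 × 0.1393 = 0.346.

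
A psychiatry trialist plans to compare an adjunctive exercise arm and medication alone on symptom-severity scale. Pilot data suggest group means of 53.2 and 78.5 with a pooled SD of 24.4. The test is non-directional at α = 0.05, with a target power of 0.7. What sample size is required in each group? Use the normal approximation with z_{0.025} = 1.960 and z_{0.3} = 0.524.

n = 12 per group

Cohen's d = |M₁ − M₂| / SD_pooled = |53.2 − 78.5| / 24.4 = 25.3 / 24.4 = 1.037.
For two independent groups with equal n: n = 2·((z_{α/2} + z_β) / d)².
z_{α/2} + z_β = 1.960 + 0.524 = 2.484.
n = 2 × (2.484 / 1.037)² = 2 × 2.395² = 2 × 5.74 = 11.5.
Round up to the next whole participant.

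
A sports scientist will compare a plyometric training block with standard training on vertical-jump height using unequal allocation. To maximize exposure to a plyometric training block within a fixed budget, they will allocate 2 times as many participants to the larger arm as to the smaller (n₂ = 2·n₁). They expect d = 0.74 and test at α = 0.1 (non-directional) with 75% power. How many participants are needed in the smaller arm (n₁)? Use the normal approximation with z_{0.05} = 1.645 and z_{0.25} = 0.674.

With allocation ratio k = n₂/n₁ = 2, Var(x̄₁−x̄₂) = σ²(1/n₁ + 1/(k·n₁)) = σ²·(k+1)/(k·n₁).
So n₁ = (1 + 1/k)·((z_{α/2} + z_β)/d)² = 1.500 × (2.319/0.74)².
n₁ = 1.500 × 9.82 = 14.7.
Round up: n₁ = 15, giving n₂ = 2 × 15 = 30.

n₁ = 15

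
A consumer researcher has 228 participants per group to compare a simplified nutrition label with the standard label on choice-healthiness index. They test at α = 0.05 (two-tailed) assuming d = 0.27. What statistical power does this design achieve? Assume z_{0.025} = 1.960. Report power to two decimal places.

power ≈ 0.82

For two equal groups, power = Φ(d·√(n/2) − z_{α/2}).
d·√(n/2) = 0.27 × √(228/2) = 0.27 × 10.677 = 2.883.
z_β = 2.883 − 1.960 = 0.923.
Power = Φ(0.923) = 0.822.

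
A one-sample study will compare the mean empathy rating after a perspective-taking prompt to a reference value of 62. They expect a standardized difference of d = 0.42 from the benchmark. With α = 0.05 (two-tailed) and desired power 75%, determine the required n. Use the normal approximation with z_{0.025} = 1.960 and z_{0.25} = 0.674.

n = 40

For a one-sample test: n = ((z_{α/2} + z_β) / d)².
z_{α/2} + z_β = 1.960 + 0.674 = 2.634.
n = (2.634 / 0.42)² = 6.271² = 39.33.
Round up.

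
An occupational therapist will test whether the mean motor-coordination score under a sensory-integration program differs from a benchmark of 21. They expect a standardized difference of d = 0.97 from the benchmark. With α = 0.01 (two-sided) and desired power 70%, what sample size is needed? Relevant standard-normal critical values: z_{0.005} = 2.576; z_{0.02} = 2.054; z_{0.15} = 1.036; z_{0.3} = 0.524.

For a one-sample test: n = ((z_{α/2} + z_β) / d)².
z_{α/2} + z_β = 2.576 + 0.524 = 3.100.
n = (3.100 / 0.97)² = 3.196² = 10.21.
Round up.

n = 11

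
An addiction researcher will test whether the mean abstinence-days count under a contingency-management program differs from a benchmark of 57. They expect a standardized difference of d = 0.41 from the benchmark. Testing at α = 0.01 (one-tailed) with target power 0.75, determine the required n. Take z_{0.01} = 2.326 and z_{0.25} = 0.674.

n = 54

For a one-sample test: n = ((z_{α} + z_β) / d)².
z_{α} + z_β = 2.326 + 0.674 = 3.000.
n = (3.000 / 0.41)² = 7.317² = 53.54.
Round up.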